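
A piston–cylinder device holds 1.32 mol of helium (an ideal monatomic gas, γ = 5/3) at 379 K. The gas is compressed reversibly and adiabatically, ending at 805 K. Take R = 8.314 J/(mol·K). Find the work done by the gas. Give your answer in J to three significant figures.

W ≈ -7010 J

Adiabatic ⇒ Q = 0, so W_by = −ΔU = nCᵥ(T₁ − T₂).
Cᵥ = 3R/2 = 12.47 J/(mol·K).
W = (1.32)(12.47)(379 − 805) = -7013 J.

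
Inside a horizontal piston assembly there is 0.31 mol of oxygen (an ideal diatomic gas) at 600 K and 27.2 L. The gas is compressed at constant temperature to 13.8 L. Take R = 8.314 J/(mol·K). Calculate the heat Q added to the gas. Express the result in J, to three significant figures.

Q ≈ -1050 J

Isothermal ⇒ ΔU = 0, so Q = W = nRT ln(V₂/V₁).
Q = (0.31)(8.314)(600) ln(13.8/27.2) = 1546 × -0.6785 = -1049 J.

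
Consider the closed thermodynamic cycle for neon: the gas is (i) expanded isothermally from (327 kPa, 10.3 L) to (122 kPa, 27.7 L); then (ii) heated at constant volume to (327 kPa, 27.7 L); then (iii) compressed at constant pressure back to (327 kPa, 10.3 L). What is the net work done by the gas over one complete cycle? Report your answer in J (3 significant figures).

W_net ≈ -2360 J

Leg (i): W = PᵢVᵢ ln(V_f/Vᵢ) = (3368) ln(27.7/10.3) = 3332 J.
Leg (ii): W = 0.
Leg (iii): W = PΔV = (327)(10.3 − 27.7) = -5690 J.
W_net = 3332 − 5690 = -2358 J.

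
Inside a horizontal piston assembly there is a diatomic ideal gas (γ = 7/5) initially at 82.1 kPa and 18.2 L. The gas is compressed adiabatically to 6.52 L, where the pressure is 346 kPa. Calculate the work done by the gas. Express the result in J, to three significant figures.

W ≈ -1900 J

Adiabatic: W = (P₁V₁ − P₂V₂)/(γ − 1) with γ = 7/5.
P₁V₁ = 1494 J, P₂V₂ = 2256 J.
W = (1494 − 2256) / 0.4 = -1904 J.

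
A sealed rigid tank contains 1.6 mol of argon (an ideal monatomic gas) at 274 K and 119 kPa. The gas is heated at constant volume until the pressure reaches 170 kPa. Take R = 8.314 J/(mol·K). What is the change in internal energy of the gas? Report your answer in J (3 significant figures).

Constant volume ⇒ W = 0, so Q = ΔU = nCᵥΔT with Cᵥ = 3R/2 = 12.47 J/(mol·K).
At constant V, T₂/T₁ = P₂/P₁ ⇒ ΔT = T₁(P₂/P₁ − 1) = 274·(170/119 − 1) = 117.4 K.
ΔU = (1.6)(12.47)(117.4) = 2343 J.

ΔU ≈ 2340 J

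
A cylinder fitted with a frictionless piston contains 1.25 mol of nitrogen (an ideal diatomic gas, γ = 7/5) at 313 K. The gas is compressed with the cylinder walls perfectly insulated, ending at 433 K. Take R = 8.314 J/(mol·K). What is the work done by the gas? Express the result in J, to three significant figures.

Adiabatic ⇒ Q = 0, so W_by = −ΔU = nCᵥ(T₁ − T₂).
Cᵥ = 5R/2 = 20.79 J/(mol·K).
W = (1.25)(20.79)(313 − 433) = -3118 J.

W ≈ -3120 J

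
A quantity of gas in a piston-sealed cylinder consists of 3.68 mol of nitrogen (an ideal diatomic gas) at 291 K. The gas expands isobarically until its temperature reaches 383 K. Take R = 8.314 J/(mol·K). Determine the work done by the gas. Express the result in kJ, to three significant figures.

W ≈ 2.81 kJ

Isobaric: W = P ΔV = nR ΔT.
W = (3.68)(8.314)(383 − 291) = 2815 J.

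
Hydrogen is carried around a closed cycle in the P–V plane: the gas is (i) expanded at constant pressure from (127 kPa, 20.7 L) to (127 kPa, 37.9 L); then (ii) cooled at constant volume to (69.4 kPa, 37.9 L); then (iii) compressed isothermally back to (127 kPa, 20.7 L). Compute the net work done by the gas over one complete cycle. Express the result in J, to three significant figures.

W_net ≈ 594 J

Leg (i): W = PΔV = (127)(37.9 − 20.7) = 2184 J.
Leg (ii): W = 0.
Leg (iii): W = PᵢVᵢ ln(V_f/Vᵢ) = (2630) ln(20.7/37.9) = -1591 J.
W_net = 2184 − 1591 = 593.6 J.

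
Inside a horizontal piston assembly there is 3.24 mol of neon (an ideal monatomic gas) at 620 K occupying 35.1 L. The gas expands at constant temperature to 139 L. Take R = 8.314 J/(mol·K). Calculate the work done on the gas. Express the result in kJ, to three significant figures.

Isothermal: W = nRT ln(V₂/V₁).
W = (3.24)(8.314)(620) × ln(139/35.1)
  = 16701 × 1.376
W_by_gas = 22985 J; work on gas = −W_by = -22985 J.

W ≈ -23.0 kJ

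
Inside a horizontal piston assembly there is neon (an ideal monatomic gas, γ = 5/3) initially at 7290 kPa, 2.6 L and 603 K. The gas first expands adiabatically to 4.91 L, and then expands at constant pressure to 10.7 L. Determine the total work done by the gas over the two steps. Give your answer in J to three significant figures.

W_total ≈ 24500 J

Step 1 (adiabatic): W = (P₁V₁ − P₂V₂)/(γ−1) = (18954 − 12406)/0.667 = 9822 J.
After step 1: P = 2527 kPa, V = 4.91 L, T = 394.7 K.
Step 2 (isobaric): W = PΔV = (2527 kPa)(10.7 − 4.91 L) = 14629 J.
W_total = 9822 + 14629 = 24452 J.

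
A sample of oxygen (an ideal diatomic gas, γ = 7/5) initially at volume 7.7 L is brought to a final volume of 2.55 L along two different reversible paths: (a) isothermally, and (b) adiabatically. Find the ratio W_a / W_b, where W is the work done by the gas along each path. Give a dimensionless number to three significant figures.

W_a / W_b ≈ 0.795

Path (a) isothermal: W = P₁V₁ ln(V₂/V₁) → W_a/(P₁V₁) = -1.105.
Path (b) adiabatic: W = P₁V₁(1 − (V₁/V₂)^(γ−1))/(γ−1) → W_b/(P₁V₁) = -1.39.
W_a / W_b = -1.105 / -1.39 = 0.7952.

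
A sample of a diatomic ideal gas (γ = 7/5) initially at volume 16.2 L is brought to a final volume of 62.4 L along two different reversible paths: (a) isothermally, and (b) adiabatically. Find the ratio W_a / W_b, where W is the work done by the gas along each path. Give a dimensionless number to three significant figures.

Path (a) isothermal: W = P₁V₁ ln(V₂/V₁) → W_a/(P₁V₁) = 1.349.
Path (b) adiabatic: W = P₁V₁(1 − (V₁/V₂)^(γ−1))/(γ−1) → W_b/(P₁V₁) = 1.042.
W_a / W_b = 1.349 / 1.042 = 1.294.

W_a / W_b ≈ 1.29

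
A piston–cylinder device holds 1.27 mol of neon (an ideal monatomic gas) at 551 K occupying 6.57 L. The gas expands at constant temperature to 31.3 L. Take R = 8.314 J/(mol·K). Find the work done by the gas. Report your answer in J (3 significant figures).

Isothermal: W = nRT ln(V₂/V₁).
W = (1.27)(8.314)(551) × ln(31.3/6.57)
  = 5818 × 1.561
W_by_gas = 9082 J.

W ≈ 9080 J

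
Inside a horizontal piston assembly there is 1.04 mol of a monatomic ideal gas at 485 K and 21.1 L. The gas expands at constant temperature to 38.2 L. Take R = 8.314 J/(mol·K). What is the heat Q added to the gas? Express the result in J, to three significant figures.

Q ≈ 2490 J

Isothermal ⇒ ΔU = 0, so Q = W = nRT ln(V₂/V₁).
Q = (1.04)(8.314)(485) ln(38.2/21.1) = 4194 × 0.5936 = 2489 J.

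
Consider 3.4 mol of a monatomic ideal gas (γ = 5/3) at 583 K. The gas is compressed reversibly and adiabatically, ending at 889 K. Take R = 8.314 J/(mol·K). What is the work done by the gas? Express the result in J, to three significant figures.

W ≈ -13000 J

Adiabatic ⇒ Q = 0, so W_by = −ΔU = nCᵥ(T₁ − T₂).
Cᵥ = 3R/2 = 12.47 J/(mol·K).
W = (3.4)(12.47)(583 − 889) = -12975 J.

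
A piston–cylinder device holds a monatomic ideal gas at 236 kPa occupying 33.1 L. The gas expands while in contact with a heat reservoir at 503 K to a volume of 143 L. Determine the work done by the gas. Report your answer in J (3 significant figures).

W ≈ 11400 J

Isothermal: W = nRT ln(V₂/V₁) = P₁V₁ ln(V₂/V₁).
P₁V₁ = (236 kPa)(33.1 L) = 7812 J.
W = 7812 × ln(143/33.1) = 7812 × 1.463
W_by_gas = 11431 J.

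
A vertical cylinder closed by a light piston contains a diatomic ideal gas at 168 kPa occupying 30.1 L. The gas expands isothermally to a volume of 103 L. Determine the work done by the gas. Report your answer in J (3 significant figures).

Isothermal: W = nRT ln(V₂/V₁) = P₁V₁ ln(V₂/V₁).
P₁V₁ = (168 kPa)(30.1 L) = 5057 J.
W = 5057 × ln(103/30.1) = 5057 × 1.23
W_by_gas = 6221 J.

W ≈ 6220 J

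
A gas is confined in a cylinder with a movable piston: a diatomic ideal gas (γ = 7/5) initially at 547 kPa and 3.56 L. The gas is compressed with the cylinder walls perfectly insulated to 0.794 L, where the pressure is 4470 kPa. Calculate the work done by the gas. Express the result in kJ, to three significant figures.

W ≈ -4.00 kJ

Adiabatic: W = (P₁V₁ − P₂V₂)/(γ − 1) with γ = 7/5.
P₁V₁ = 1947 J, P₂V₂ = 3549 J.
W = (1947 − 3549) / 0.4 = -4005 J.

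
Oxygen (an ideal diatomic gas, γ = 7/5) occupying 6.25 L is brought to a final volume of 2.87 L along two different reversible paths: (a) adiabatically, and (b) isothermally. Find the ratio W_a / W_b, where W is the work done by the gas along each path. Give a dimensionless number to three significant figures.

W_a / W_b ≈ 1.17

Path (a) adiabatic: W = P₁V₁(1 − (V₁/V₂)^(γ−1))/(γ−1) → W_a/(P₁V₁) = -0.913.
Path (b) isothermal: W = P₁V₁ ln(V₂/V₁) → W_b/(P₁V₁) = -0.7783.
W_a / W_b = -0.913 / -0.7783 = 1.173.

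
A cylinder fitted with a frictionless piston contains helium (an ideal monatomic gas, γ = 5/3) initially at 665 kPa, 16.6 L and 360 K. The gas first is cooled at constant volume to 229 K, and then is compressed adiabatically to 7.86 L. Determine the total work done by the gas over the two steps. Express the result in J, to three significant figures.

Step 1 (isochoric): W = 0 (constant volume).
After step 1: P = 423 kPa (V unchanged).
Step 2 (adiabatic): W = (P₁V₁ − P₂V₂)/(γ−1) = (7022 − 11559)/0.667 = -6805 J.
W_total = 0 − 6805 = -6805 J.

W_total ≈ -6810 J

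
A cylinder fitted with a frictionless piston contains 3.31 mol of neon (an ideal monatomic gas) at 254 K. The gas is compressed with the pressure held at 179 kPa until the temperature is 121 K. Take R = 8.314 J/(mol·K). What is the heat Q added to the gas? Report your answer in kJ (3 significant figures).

Isobaric: W = nRΔT = (3.31)(8.314)(-133) = -3660 J.
ΔU = nCᵥΔT with Cᵥ = 3R/2: ΔU = (3.31)(12.47)(-133) = -5490 J.
Q = ΔU + W = -5490 − 3660 = -9150 J.

Q ≈ -9.15 kJ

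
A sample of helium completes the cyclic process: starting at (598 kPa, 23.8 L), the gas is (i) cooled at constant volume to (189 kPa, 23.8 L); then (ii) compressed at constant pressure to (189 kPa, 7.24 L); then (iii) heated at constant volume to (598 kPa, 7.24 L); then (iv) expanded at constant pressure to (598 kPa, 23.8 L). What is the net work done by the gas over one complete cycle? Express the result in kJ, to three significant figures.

Constant-volume legs do no work.
W(ii) = (189)(7.24 − 23.8) = -3130 J; W(iv) = (598)(23.8 − 7.24) = 9903 J.
W_net = -3130 + 9903 = 6773 J (the clockwise enclosed area).

W_net ≈ 6.77 kJ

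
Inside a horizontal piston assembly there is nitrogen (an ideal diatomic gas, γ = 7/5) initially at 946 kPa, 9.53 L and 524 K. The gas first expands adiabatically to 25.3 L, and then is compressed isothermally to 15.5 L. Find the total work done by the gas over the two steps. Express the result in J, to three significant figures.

W_total ≈ 4300 J

Step 1 (adiabatic): W = (P₁V₁ − P₂V₂)/(γ−1) = (9015 − 6101)/0.4 = 7287 J.
After step 1: P = 241.1 kPa, V = 25.3 L, T = 354.6 K.
Step 2 (isothermal): W = P₁V₁ ln(V₂/V₁) = (6101) ln(15.5/25.3) = -2989 J.
W_total = 7287 − 2989 = 4298 J.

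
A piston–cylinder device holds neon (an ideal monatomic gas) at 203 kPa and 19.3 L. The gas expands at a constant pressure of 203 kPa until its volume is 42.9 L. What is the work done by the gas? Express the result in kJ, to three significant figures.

W ≈ 4.79 kJ

Isobaric: W = P ΔV.
W = (203 kPa)(42.9 − 19.3 L) = (203)(23.6) = 4791 J.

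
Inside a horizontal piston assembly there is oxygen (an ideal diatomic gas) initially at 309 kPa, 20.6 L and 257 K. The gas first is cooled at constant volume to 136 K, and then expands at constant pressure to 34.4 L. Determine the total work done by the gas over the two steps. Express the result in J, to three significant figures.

W_total ≈ 2260 J

Step 1 (isochoric): W = 0 (constant volume).
After step 1: P = 163.5 kPa (V unchanged).
Step 2 (isobaric): W = PΔV = (163.5 kPa)(34.4 − 20.6 L) = 2257 J.
W_total = 0 + 2257 = 2257 J.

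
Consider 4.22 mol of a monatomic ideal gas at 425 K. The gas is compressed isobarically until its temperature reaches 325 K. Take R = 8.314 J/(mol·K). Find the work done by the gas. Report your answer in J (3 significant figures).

Isobaric: W = P ΔV = nR ΔT.
W = (4.22)(8.314)(325 − 425) = -3509 J.

W ≈ -3510 J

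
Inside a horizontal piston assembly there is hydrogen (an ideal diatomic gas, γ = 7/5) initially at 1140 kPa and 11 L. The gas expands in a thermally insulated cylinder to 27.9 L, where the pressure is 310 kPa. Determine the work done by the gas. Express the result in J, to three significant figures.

W ≈ 9730 J

Adiabatic: W = (P₁V₁ − P₂V₂)/(γ − 1) with γ = 7/5.
P₁V₁ = 12540 J, P₂V₂ = 8649 J.
W = (12540 − 8649) / 0.4 = 9728 J.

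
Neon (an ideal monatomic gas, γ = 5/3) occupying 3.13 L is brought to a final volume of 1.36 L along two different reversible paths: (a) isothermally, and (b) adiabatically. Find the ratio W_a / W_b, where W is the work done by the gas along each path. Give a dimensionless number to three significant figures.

W_a / W_b ≈ 0.748

Path (a) isothermal: W = P₁V₁ ln(V₂/V₁) → W_a/(P₁V₁) = -0.8335.
Path (b) adiabatic: W = P₁V₁(1 − (V₁/V₂)^(γ−1))/(γ−1) → W_b/(P₁V₁) = -1.115.
W_a / W_b = -0.8335 / -1.115 = 0.7478.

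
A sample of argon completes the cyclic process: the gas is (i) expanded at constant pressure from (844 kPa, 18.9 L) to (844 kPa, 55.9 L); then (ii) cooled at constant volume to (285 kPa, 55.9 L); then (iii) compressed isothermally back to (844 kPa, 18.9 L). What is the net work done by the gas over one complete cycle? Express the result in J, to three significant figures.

Leg (i): W = PΔV = (844)(55.9 − 18.9) = 31228 J.
Leg (ii): W = 0.
Leg (iii): W = PᵢVᵢ ln(V_f/Vᵢ) = (15932) ln(18.9/55.9) = -17276 J.
W_net = 31228 − 17276 = 13952 J.

W_net ≈ 14000 J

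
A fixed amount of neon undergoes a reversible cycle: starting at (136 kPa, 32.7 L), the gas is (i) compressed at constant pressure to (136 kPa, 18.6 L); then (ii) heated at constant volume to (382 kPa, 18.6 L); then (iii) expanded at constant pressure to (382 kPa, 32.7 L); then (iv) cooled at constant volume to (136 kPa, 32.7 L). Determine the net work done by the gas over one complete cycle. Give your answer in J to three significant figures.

Constant-volume legs do no work.
W(i) = (136)(18.6 − 32.7) = -1918 J; W(iii) = (382)(32.7 − 18.6) = 5386 J.
W_net = -1918 + 5386 = 3469 J (the clockwise enclosed area).

W_net ≈ 3470 J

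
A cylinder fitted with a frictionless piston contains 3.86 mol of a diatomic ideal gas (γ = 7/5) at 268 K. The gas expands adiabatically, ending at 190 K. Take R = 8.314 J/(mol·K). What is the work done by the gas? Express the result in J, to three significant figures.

Adiabatic ⇒ Q = 0, so W_by = −ΔU = nCᵥ(T₁ − T₂).
Cᵥ = 5R/2 = 20.79 J/(mol·K).
W = (3.86)(20.79)(268 − 190) = 6258 J.

W ≈ 6260 J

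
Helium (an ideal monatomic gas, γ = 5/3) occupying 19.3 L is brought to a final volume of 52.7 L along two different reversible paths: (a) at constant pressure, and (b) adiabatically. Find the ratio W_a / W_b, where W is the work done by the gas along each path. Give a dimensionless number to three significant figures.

W_a / W_b ≈ 2.36

Path (a) isobaric: W = P₁(V₂ − V₁) → W_a/(P₁V₁) = 1.731.
Path (b) adiabatic: W = P₁V₁(1 − (V₁/V₂)^(γ−1))/(γ−1) → W_b/(P₁V₁) = 0.7322.
W_a / W_b = 1.731 / 0.7322 = 2.364.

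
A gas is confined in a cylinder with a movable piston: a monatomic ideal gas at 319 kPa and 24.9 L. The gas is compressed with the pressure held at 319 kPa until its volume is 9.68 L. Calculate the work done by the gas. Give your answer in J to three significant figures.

W ≈ -4860 J

Isobaric: W = P ΔV.
W = (319 kPa)(9.68 − 24.9 L) = (319)(-15.22) = -4855 J.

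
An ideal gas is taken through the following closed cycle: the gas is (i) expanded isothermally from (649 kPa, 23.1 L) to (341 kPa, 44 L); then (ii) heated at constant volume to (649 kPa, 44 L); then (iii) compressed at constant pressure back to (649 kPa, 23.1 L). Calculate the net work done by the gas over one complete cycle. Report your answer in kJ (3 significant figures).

W_net ≈ -3.90 kJ

Leg (i): W = PᵢVᵢ ln(V_f/Vᵢ) = (14992) ln(44/23.1) = 9660 J.
Leg (ii): W = 0.
Leg (iii): W = PΔV = (649)(23.1 − 44) = -13564 J.
W_net = 9660 − 13564 = -3904 J.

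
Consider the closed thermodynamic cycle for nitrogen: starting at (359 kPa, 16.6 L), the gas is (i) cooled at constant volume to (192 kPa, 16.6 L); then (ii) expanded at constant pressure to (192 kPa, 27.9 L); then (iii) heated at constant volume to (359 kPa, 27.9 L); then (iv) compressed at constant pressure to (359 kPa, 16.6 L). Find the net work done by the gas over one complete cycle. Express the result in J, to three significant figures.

Constant-volume legs do no work.
W(ii) = (192)(27.9 − 16.6) = 2170 J; W(iv) = (359)(16.6 − 27.9) = -4057 J.
W_net = 2170 − 4057 = -1887 J (the counter-clockwise enclosed area).

W_net ≈ -1890 J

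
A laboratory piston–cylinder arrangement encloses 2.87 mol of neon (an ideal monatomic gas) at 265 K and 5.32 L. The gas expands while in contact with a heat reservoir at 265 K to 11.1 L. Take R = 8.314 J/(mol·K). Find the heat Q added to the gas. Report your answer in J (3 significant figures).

Q ≈ 4650 J

Isothermal ⇒ ΔU = 0, so Q = W = nRT ln(V₂/V₁).
Q = (2.87)(8.314)(265) ln(11.1/5.32) = 6323 × 0.7355 = 4651 J.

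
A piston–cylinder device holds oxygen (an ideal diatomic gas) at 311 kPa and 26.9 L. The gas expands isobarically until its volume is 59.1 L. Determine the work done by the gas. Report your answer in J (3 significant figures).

W ≈ 10000 J

Isobaric: W = P ΔV.
W = (311 kPa)(59.1 − 26.9 L) = (311)(32.2) = 10014 J.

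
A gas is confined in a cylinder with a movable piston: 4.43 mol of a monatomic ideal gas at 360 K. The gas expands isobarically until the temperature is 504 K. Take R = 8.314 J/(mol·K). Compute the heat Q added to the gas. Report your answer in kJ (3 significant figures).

Q ≈ 13.3 kJ

Isobaric: W = nRΔT = (4.43)(8.314)(144) = 5304 J.
ΔU = nCᵥΔT with Cᵥ = 3R/2: ΔU = (4.43)(12.47)(144) = 7956 J.
Q = ΔU + W = 7956 + 5304 = 13259 J.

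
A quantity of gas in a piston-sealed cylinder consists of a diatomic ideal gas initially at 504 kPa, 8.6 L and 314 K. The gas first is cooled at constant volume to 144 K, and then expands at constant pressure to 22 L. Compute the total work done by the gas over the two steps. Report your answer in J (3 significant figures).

Step 1 (isochoric): W = 0 (constant volume).
After step 1: P = 231.1 kPa (V unchanged).
Step 2 (isobaric): W = PΔV = (231.1 kPa)(22 − 8.6 L) = 3097 J.
W_total = 0 + 3097 = 3097 J.

W_total ≈ 3100 J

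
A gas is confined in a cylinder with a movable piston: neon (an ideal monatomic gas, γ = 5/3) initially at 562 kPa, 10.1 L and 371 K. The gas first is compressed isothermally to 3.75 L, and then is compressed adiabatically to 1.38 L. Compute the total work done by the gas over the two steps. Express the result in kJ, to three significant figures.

W_total ≈ -13.7 kJ

Step 1 (isothermal): W = P₁V₁ ln(V₂/V₁) = (5676) ln(3.75/10.1) = -5624 J.
After step 1: P = 1514 kPa, V = 3.75 L, T = 371 K.
Step 2 (adiabatic): W = (P₁V₁ − P₂V₂)/(γ−1) = (5676 − 11053)/0.667 = -8066 J.
W_total = -5624 − 8066 = -13690 J.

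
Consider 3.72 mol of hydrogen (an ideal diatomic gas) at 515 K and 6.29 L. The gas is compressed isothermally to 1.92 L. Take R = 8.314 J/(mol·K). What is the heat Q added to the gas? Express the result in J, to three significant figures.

Q ≈ -18900 J

Isothermal ⇒ ΔU = 0, so Q = W = nRT ln(V₂/V₁).
Q = (3.72)(8.314)(515) ln(1.92/6.29) = 15928 × -1.187 = -18901 J.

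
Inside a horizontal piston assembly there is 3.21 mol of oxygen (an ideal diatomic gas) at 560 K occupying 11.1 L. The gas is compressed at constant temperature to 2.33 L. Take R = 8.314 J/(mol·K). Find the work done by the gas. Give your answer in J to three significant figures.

Isothermal: W = nRT ln(V₂/V₁).
W = (3.21)(8.314)(560) × ln(2.33/11.1)
  = 14945 × -1.561
W_by_gas = -23331 J.

W ≈ -23300 J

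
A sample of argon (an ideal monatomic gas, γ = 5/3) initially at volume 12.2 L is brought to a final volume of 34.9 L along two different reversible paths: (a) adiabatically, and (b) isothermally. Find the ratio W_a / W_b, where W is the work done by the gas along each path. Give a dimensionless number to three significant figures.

W_a / W_b ≈ 0.719

Path (a) adiabatic: W = P₁V₁(1 − (V₁/V₂)^(γ−1))/(γ−1) → W_a/(P₁V₁) = 0.7556.
Path (b) isothermal: W = P₁V₁ ln(V₂/V₁) → W_b/(P₁V₁) = 1.051.
W_a / W_b = 0.7556 / 1.051 = 0.7189.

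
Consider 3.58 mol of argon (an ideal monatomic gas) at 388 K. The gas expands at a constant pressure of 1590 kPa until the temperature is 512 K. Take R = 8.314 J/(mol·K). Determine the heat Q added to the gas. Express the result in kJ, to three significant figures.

Isobaric: W = nRΔT = (3.58)(8.314)(124) = 3691 J.
ΔU = nCᵥΔT with Cᵥ = 3R/2: ΔU = (3.58)(12.47)(124) = 5536 J.
Q = ΔU + W = 5536 + 3691 = 9227 J.

Q ≈ 9.23 kJ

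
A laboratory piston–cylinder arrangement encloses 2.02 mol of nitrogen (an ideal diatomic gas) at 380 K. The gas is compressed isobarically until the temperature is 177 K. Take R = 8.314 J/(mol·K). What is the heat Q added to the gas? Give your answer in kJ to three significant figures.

Q ≈ -11.9 kJ

Isobaric: W = nRΔT = (2.02)(8.314)(-203) = -3409 J.
ΔU = nCᵥΔT with Cᵥ = 5R/2: ΔU = (2.02)(20.79)(-203) = -8523 J.
Q = ΔU + W = -8523 − 3409 = -11932 J.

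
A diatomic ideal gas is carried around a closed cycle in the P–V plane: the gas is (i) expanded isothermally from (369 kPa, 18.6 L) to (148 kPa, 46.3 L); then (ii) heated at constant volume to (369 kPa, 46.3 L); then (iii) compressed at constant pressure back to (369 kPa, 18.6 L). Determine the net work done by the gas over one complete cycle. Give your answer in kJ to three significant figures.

Leg (i): W = PᵢVᵢ ln(V_f/Vᵢ) = (6863) ln(46.3/18.6) = 6259 J.
Leg (ii): W = 0.
Leg (iii): W = PΔV = (369)(18.6 − 46.3) = -10221 J.
W_net = 6259 − 10221 = -3962 J.

W_net ≈ -3.96 kJ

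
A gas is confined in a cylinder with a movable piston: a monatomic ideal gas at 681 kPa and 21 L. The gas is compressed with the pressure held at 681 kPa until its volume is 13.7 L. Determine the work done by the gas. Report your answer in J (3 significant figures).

Isobaric: W = P ΔV.
W = (681 kPa)(13.7 − 21 L) = (681)(-7.3) = -4971 J.

W ≈ -4970 J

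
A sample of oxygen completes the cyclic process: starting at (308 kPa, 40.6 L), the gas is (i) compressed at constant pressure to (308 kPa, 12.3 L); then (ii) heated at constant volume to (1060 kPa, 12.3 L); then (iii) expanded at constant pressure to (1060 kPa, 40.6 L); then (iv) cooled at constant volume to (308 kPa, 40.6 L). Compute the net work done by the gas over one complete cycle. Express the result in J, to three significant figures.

W_net ≈ 21300 J

Constant-volume legs do no work.
W(i) = (308)(12.3 − 40.6) = -8716 J; W(iii) = (1060)(40.6 − 12.3) = 29998 J.
W_net = -8716 + 29998 = 21282 J (the clockwise enclosed area).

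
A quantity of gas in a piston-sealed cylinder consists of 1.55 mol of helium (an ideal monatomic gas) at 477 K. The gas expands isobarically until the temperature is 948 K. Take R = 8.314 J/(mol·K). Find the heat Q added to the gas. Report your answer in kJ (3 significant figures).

Q ≈ 15.2 kJ

Isobaric: W = nRΔT = (1.55)(8.314)(471) = 6070 J.
ΔU = nCᵥΔT with Cᵥ = 3R/2: ΔU = (1.55)(12.47)(471) = 9104 J.
Q = ΔU + W = 9104 + 6070 = 15174 J.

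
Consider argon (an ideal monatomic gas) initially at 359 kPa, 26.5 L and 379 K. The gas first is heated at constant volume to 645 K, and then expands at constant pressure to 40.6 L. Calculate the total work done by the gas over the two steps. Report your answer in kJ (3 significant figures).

W_total ≈ 8.61 kJ

Step 1 (isochoric): W = 0 (constant volume).
After step 1: P = 611 kPa (V unchanged).
Step 2 (isobaric): W = PΔV = (611 kPa)(40.6 − 26.5 L) = 8615 J.
W_total = 0 + 8615 = 8615 J.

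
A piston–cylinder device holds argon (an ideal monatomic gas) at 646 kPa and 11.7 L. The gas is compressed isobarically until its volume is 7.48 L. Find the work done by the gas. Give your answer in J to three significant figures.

W ≈ -2730 J

Isobaric: W = P ΔV.
W = (646 kPa)(7.48 − 11.7 L) = (646)(-4.22) = -2726 J.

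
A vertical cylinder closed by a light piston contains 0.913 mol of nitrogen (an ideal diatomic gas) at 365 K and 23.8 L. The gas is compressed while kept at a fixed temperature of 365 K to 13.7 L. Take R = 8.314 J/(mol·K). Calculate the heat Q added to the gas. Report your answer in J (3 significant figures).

Isothermal ⇒ ΔU = 0, so Q = W = nRT ln(V₂/V₁).
Q = (0.913)(8.314)(365) ln(13.7/23.8) = 2771 × -0.5523 = -1530 J.

Q ≈ -1530 J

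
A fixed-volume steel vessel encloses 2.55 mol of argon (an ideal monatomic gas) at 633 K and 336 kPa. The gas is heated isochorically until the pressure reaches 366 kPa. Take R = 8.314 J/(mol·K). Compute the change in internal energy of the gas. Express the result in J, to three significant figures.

ΔU ≈ 1800 J

Constant volume ⇒ W = 0, so Q = ΔU = nCᵥΔT with Cᵥ = 3R/2 = 12.47 J/(mol·K).
At constant V, T₂/T₁ = P₂/P₁ ⇒ ΔT = T₁(P₂/P₁ − 1) = 633·(366/336 − 1) = 56.52 K.
ΔU = (2.55)(12.47)(56.52) = 1797 J.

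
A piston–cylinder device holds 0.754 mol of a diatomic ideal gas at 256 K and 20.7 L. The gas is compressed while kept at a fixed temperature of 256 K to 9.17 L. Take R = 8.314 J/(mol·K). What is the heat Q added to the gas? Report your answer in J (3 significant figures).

Q ≈ -1310 J

Isothermal ⇒ ΔU = 0, so Q = W = nRT ln(V₂/V₁).
Q = (0.754)(8.314)(256) ln(9.17/20.7) = 1605 × -0.8142 = -1307 J.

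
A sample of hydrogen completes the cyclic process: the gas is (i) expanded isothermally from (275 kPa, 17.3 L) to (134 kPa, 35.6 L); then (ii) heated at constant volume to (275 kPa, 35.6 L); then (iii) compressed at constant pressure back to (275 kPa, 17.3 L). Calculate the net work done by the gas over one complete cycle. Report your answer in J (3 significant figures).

W_net ≈ -1600 J

Leg (i): W = PᵢVᵢ ln(V_f/Vᵢ) = (4758) ln(35.6/17.3) = 3433 J.
Leg (ii): W = 0.
Leg (iii): W = PΔV = (275)(17.3 − 35.6) = -5032 J.
W_net = 3433 − 5032 = -1599 J.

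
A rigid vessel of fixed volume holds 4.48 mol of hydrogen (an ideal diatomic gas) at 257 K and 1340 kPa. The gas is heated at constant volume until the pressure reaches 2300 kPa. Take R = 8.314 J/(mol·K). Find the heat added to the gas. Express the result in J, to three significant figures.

Constant volume ⇒ W = 0, so Q = ΔU = nCᵥΔT with Cᵥ = 5R/2 = 20.79 J/(mol·K).
At constant V, T₂/T₁ = P₂/P₁ ⇒ ΔT = T₁(P₂/P₁ − 1) = 257·(2300/1340 − 1) = 184.1 K.
ΔU = (4.48)(20.79)(184.1) = 17145 J.

Q ≈ 17100 J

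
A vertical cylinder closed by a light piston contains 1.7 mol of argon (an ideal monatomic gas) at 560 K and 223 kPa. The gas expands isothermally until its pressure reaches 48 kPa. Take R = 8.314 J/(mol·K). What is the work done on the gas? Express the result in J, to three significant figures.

W ≈ -12200 J

Isothermal process: W = nRT ln(V₂/V₁) = nRT ln(P₁/P₂).
W = (1.7)(8.314)(560) × ln(223/48)
  = 7915 × ln(4.646) = 7915 × 1.536
W_by_gas = 12157 J; work on gas = −W_by = -12157 J.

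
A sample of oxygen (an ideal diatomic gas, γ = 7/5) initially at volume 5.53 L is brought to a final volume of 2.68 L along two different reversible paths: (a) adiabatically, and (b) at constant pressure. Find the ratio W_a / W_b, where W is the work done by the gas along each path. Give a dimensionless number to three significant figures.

W_a / W_b ≈ 1.63

Path (a) adiabatic: W = P₁V₁(1 − (V₁/V₂)^(γ−1))/(γ−1) → W_a/(P₁V₁) = -0.8402.
Path (b) isobaric: W = P₁(V₂ − V₁) → W_b/(P₁V₁) = -0.5154.
W_a / W_b = -0.8402 / -0.5154 = 1.63.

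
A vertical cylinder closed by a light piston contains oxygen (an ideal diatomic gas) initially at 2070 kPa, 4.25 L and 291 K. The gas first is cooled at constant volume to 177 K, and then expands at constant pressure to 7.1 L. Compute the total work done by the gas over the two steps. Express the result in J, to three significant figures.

W_total ≈ 3590 J

Step 1 (isochoric): W = 0 (constant volume).
After step 1: P = 1259 kPa (V unchanged).
Step 2 (isobaric): W = PΔV = (1259 kPa)(7.1 − 4.25 L) = 3588 J.
W_total = 0 + 3588 = 3588 J.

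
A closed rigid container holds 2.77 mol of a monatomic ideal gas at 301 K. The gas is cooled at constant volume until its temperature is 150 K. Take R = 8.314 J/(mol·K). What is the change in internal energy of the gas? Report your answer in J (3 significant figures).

Constant volume ⇒ W = 0, so Q = ΔU = nCᵥΔT with Cᵥ = 3R/2 = 12.47 J/(mol·K).
ΔU = (2.77)(12.47)(150 − 301) = -5216 J.

ΔU ≈ -5220 J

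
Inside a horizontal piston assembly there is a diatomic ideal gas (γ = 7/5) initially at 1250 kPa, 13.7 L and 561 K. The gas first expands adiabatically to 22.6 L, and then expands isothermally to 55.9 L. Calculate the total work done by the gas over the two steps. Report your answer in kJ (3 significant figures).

W_total ≈ 20.5 kJ

Step 1 (adiabatic): W = (P₁V₁ − P₂V₂)/(γ−1) = (17125 − 14018)/0.4 = 7768 J.
After step 1: P = 620.3 kPa, V = 22.6 L, T = 459.2 K.
Step 2 (isothermal): W = P₁V₁ ln(V₂/V₁) = (14018) ln(55.9/22.6) = 12695 J.
W_total = 7768 + 12695 = 20463 J.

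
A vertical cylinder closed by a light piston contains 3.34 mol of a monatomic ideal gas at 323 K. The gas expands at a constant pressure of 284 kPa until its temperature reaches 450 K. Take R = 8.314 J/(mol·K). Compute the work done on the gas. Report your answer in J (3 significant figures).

Isobaric: W = P ΔV = nR ΔT.
W = (3.34)(8.314)(450 − 323) = 3527 J.
Work on gas = −W_by = -3527 J.

W ≈ -3530 J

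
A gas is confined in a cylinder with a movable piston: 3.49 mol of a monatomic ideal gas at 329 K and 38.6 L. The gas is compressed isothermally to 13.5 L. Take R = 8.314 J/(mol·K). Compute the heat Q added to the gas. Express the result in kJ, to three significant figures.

Isothermal ⇒ ΔU = 0, so Q = W = nRT ln(V₂/V₁).
Q = (3.49)(8.314)(329) ln(13.5/38.6) = 9546 × -1.051 = -10029 J.

Q ≈ -10.0 kJ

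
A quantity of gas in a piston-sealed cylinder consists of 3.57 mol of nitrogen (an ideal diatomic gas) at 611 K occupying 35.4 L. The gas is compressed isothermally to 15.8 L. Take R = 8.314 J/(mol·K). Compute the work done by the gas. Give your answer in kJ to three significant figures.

Isothermal: W = nRT ln(V₂/V₁).
W = (3.57)(8.314)(611) × ln(15.8/35.4)
  = 18135 × -0.8067
W_by_gas = -14630 J.

W ≈ -14.6 kJ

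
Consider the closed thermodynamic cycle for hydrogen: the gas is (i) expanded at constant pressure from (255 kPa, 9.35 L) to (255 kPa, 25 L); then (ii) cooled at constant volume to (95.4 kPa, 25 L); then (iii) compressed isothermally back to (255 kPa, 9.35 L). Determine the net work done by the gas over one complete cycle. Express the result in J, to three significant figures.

Leg (i): W = PΔV = (255)(25 − 9.35) = 3991 J.
Leg (ii): W = 0.
Leg (iii): W = PᵢVᵢ ln(V_f/Vᵢ) = (2385) ln(9.35/25) = -2346 J.
W_net = 3991 − 2346 = 1645 J.

W_net ≈ 1650 J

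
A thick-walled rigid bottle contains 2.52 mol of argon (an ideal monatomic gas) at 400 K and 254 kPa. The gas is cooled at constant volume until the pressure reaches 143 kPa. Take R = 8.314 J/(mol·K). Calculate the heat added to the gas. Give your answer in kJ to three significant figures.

Q ≈ -5.49 kJ

Constant volume ⇒ W = 0, so Q = ΔU = nCᵥΔT with Cᵥ = 3R/2 = 12.47 J/(mol·K).
At constant V, T₂/T₁ = P₂/P₁ ⇒ ΔT = T₁(P₂/P₁ − 1) = 400·(143/254 − 1) = -174.8 K.
ΔU = (2.52)(12.47)(-174.8) = -5494 J.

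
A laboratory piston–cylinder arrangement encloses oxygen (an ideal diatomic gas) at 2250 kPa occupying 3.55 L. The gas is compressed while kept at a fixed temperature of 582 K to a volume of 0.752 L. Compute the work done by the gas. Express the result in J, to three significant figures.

W ≈ -12400 J

Isothermal: W = nRT ln(V₂/V₁) = P₁V₁ ln(V₂/V₁).
P₁V₁ = (2250 kPa)(3.55 L) = 7988 J.
W = 7988 × ln(0.752/3.55) = 7988 × -1.552
W_by_gas = -12396 J.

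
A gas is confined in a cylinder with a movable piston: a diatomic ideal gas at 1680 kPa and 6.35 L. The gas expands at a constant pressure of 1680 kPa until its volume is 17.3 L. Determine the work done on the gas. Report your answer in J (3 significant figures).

W ≈ -18400 J

Isobaric: W = P ΔV.
W = (1680 kPa)(17.3 − 6.35 L) = (1680)(10.95) = 18396 J.
Work on gas = −W_by = -18396 J.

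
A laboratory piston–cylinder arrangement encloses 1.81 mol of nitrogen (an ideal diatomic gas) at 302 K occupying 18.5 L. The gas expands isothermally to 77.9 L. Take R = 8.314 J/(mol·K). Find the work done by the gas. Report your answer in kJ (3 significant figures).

W ≈ 6.53 kJ

Isothermal: W = nRT ln(V₂/V₁).
W = (1.81)(8.314)(302) × ln(77.9/18.5)
  = 4545 × 1.438
W_by_gas = 6534 J.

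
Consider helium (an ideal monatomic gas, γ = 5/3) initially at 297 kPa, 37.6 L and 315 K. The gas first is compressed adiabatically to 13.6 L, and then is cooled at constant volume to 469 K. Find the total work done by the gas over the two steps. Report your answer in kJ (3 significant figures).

Step 1 (adiabatic): W = (P₁V₁ − P₂V₂)/(γ−1) = (11167 − 21998)/0.667 = -16246 J.
Step 2 (isochoric): W = 0 (constant volume).
W_total = -16246 + 0 = -16246 J.

W_total ≈ -16.2 kJ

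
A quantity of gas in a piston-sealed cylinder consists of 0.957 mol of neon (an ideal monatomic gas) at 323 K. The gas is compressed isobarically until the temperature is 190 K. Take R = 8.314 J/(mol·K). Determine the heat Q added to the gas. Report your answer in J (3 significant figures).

Isobaric: W = nRΔT = (0.957)(8.314)(-133) = -1058 J.
ΔU = nCᵥΔT with Cᵥ = 3R/2: ΔU = (0.957)(12.47)(-133) = -1587 J.
Q = ΔU + W = -1587 − 1058 = -2646 J.

Q ≈ -2650 J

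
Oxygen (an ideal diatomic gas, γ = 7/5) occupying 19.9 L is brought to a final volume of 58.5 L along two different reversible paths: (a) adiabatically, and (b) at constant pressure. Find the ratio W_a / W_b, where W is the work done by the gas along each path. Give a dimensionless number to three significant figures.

W_a / W_b ≈ 0.452

Path (a) adiabatic: W = P₁V₁(1 − (V₁/V₂)^(γ−1))/(γ−1) → W_a/(P₁V₁) = 0.8759.
Path (b) isobaric: W = P₁(V₂ − V₁) → W_b/(P₁V₁) = 1.94.
W_a / W_b = 0.8759 / 1.94 = 0.4516.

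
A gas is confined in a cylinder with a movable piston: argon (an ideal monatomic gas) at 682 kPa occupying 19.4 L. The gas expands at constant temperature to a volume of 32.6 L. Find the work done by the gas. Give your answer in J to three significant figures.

Isothermal: W = nRT ln(V₂/V₁) = P₁V₁ ln(V₂/V₁).
P₁V₁ = (682 kPa)(19.4 L) = 13231 J.
W = 13231 × ln(32.6/19.4) = 13231 × 0.519
W_by_gas = 6867 J.

W ≈ 6870 J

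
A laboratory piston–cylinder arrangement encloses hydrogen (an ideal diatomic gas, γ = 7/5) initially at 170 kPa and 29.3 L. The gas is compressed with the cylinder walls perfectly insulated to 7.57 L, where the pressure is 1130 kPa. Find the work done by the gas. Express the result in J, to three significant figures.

W ≈ -8930 J

Adiabatic: W = (P₁V₁ − P₂V₂)/(γ − 1) with γ = 7/5.
P₁V₁ = 4981 J, P₂V₂ = 8554 J.
W = (4981 − 8554) / 0.4 = -8933 J.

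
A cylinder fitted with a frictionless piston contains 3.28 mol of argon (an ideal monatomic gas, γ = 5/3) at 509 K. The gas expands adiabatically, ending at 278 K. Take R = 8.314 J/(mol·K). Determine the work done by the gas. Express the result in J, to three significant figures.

Adiabatic ⇒ Q = 0, so W_by = −ΔU = nCᵥ(T₁ − T₂).
Cᵥ = 3R/2 = 12.47 J/(mol·K).
W = (3.28)(12.47)(509 − 278) = 9449 J.

W ≈ 9450 J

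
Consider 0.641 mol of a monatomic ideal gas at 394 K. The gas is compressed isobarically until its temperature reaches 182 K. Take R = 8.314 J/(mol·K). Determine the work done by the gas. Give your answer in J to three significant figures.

W ≈ -1130 J

Isobaric: W = P ΔV = nR ΔT.
W = (0.641)(8.314)(182 − 394) = -1130 J.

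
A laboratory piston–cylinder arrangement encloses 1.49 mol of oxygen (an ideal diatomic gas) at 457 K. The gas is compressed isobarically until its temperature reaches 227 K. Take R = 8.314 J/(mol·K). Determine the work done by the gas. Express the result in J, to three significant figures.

W ≈ -2850 J

Isobaric: W = P ΔV = nR ΔT.
W = (1.49)(8.314)(227 − 457) = -2849 J.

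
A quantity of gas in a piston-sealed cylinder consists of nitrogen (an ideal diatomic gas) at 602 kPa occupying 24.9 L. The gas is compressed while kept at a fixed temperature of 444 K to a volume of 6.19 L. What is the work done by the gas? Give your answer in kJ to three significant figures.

W ≈ -20.9 kJ

Isothermal: W = nRT ln(V₂/V₁) = P₁V₁ ln(V₂/V₁).
P₁V₁ = (602 kPa)(24.9 L) = 14990 J.
W = 14990 × ln(6.19/24.9) = 14990 × -1.392
W_by_gas = -20865 J.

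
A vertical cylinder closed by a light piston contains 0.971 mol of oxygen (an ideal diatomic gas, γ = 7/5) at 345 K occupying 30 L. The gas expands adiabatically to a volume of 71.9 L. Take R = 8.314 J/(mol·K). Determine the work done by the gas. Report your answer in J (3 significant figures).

Adiabatic: TV^(γ−1) = const with γ = 7/5.
T₂ = T₁ (V₁/V₂)^(γ−1) = 345 × (30/71.9)^0.4 = 345 × 0.7049 = 243.2 K.
W_by = nCᵥ(T₁ − T₂) = (0.971)(20.79)(345 − 243.2) = 2054 J.

W ≈ 2050 J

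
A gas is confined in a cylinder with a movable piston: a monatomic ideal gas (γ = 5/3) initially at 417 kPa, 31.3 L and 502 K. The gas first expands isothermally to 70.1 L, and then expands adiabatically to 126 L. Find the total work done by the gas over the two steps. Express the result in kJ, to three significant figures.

W_total ≈ 16.9 kJ

Step 1 (isothermal): W = P₁V₁ ln(V₂/V₁) = (13052) ln(70.1/31.3) = 10524 J.
After step 1: P = 186.2 kPa, V = 70.1 L, T = 502 K.
Step 2 (adiabatic): W = (P₁V₁ − P₂V₂)/(γ−1) = (13052 − 8829)/0.667 = 6335 J.
W_total = 10524 + 6335 = 16859 J.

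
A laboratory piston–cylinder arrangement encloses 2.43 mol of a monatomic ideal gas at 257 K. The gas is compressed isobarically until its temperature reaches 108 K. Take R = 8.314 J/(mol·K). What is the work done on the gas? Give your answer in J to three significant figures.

W ≈ 3010 J

Isobaric: W = P ΔV = nR ΔT.
W = (2.43)(8.314)(108 − 257) = -3010 J.
Work on gas = −W_by = 3010 J.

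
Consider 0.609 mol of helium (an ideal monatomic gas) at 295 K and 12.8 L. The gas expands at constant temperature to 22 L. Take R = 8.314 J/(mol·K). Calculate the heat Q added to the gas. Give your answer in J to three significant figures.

Q ≈ 809 J

Isothermal ⇒ ΔU = 0, so Q = W = nRT ln(V₂/V₁).
Q = (0.609)(8.314)(295) ln(22/12.8) = 1494 × 0.5416 = 809 J.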